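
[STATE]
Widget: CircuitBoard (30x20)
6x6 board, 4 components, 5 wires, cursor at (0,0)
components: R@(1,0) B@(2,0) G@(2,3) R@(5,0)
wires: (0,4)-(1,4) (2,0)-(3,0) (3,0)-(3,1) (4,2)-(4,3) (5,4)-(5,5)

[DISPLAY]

   0 1 2 3 4 5                
0  [.]              ·         
                    │         
1   R               ·         
                              
2   B           G             
    │                         
3   · ─ ·                     
                              
4           · ─ ·             
                              
5   R               · ─ ·     
Cursor: (0,0)                 
                              
                              
                              
                              
                              
                              
                              


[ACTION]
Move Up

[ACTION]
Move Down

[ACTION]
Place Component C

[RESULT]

   0 1 2 3 4 5                
0                   ·         
                    │         
1  [C]              ·         
                              
2   B           G             
    │                         
3   · ─ ·                     
                              
4           · ─ ·             
                              
5   R               · ─ ·     
Cursor: (1,0)                 
                              
                              
                              
                              
                              
                              
                              


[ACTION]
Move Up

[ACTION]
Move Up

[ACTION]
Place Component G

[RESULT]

   0 1 2 3 4 5                
0  [G]              ·         
                    │         
1   C               ·         
                              
2   B           G             
    │                         
3   · ─ ·                     
                              
4           · ─ ·             
                              
5   R               · ─ ·     
Cursor: (0,0)                 
                              
                              
                              
                              
                              
                              
                              


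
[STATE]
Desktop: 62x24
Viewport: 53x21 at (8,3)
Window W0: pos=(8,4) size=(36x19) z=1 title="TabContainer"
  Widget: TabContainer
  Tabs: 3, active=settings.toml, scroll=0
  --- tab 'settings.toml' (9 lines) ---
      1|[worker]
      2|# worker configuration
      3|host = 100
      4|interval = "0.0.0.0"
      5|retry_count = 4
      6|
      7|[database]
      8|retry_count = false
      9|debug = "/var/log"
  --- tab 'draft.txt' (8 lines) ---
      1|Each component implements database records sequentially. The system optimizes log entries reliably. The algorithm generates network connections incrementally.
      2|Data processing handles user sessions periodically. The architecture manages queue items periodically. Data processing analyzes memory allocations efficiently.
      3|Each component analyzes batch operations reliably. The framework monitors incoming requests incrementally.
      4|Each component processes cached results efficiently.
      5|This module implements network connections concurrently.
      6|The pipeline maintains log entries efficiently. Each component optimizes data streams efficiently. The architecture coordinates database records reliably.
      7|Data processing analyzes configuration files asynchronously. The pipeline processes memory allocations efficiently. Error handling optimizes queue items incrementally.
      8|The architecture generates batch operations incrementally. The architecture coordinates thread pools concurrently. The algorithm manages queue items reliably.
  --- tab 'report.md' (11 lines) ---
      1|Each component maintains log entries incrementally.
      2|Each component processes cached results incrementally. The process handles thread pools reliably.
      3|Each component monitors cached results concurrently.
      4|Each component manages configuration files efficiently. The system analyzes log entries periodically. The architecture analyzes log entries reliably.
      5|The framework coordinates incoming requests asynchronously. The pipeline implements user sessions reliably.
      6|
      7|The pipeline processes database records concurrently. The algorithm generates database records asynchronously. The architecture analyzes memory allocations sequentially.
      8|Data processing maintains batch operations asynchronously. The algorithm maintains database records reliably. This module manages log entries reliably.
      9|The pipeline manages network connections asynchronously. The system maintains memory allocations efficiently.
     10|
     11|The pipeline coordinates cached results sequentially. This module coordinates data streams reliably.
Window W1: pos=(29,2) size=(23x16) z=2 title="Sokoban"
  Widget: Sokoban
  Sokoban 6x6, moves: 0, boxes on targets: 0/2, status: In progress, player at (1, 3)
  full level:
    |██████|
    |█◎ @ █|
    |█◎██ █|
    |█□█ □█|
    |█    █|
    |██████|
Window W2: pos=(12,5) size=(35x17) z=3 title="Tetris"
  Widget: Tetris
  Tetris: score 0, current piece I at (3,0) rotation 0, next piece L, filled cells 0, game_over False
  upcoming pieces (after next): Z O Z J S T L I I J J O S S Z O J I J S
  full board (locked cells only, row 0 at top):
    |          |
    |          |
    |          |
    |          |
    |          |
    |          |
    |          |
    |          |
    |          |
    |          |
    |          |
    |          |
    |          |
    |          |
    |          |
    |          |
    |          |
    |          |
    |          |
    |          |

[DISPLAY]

                     ┃ Sokoban             ┃         
┏━━━━━━━━━━━━━━━━━━━━┠─────────────────────┨         
┃ Ta┏━━━━━━━━━━━━━━━━━━━━━━━━━━━━━━━━━┓    ┃         
┠───┃ Tetris                          ┃    ┃         
┃[se┠─────────────────────────────────┨    ┃         
┃───┃          │Next:                 ┃    ┃         
┃[wo┃          │  ▒                   ┃    ┃         
┃# w┃          │▒▒▒                   ┃    ┃         
┃hos┃          │                      ┃    ┃         
┃int┃          │                      ┃    ┃         
┃ret┃          │                      ┃    ┃         
┃   ┃          │Score:                ┃    ┃         
┃[da┃          │0                     ┃    ┃         
┃ret┃          │                      ┃    ┃         
┃deb┃          │                      ┃━━━━┛         
┃   ┃          │                      ┃              
┃   ┃          │                      ┃              
┃   ┃          │                      ┃              
┃   ┗━━━━━━━━━━━━━━━━━━━━━━━━━━━━━━━━━┛              
┗━━━━━━━━━━━━━━━━━━━━━━━━━━━━━━━━━━┛                 
                                                     


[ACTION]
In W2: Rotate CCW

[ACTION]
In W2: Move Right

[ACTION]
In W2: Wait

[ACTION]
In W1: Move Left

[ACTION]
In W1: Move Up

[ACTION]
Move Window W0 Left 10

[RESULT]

                     ┃ Sokoban             ┃         
━━━━━━━━━━━━━━━━━━━━━┠─────────────────────┨         
tain┏━━━━━━━━━━━━━━━━━━━━━━━━━━━━━━━━━┓    ┃         
────┃ Tetris                          ┃    ┃         
gs.t┠─────────────────────────────────┨    ┃         
────┃          │Next:                 ┃    ┃         
]   ┃          │  ▒                   ┃    ┃         
r co┃          │▒▒▒                   ┃    ┃         
100 ┃          │                      ┃    ┃         
l = ┃          │                      ┃    ┃         
ount┃          │                      ┃    ┃         
    ┃          │Score:                ┃    ┃         
se] ┃          │0                     ┃    ┃         
ount┃          │                      ┃    ┃         
 "/v┃          │                      ┃━━━━┛         
    ┃          │                      ┃              
    ┃          │                      ┃              
    ┃          │                      ┃              
    ┗━━━━━━━━━━━━━━━━━━━━━━━━━━━━━━━━━┛              
━━━━━━━━━━━━━━━━━━━━━━━━━━━┛                         
                                                     


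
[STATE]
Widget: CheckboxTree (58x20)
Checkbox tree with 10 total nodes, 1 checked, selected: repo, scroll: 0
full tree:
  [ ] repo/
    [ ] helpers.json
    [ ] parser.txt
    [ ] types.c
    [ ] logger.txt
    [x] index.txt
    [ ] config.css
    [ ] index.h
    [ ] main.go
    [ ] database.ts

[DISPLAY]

>[-] repo/                                                
   [ ] helpers.json                                       
   [ ] parser.txt                                         
   [ ] types.c                                            
   [ ] logger.txt                                         
   [x] index.txt                                          
   [ ] config.css                                         
   [ ] index.h                                            
   [ ] main.go                                            
   [ ] database.ts                                        
                                                          
                                                          
                                                          
                                                          
                                                          
                                                          
                                                          
                                                          
                                                          
                                                          


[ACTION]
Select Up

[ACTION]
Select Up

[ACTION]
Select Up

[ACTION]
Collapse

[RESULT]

>[-] repo/                                                
                                                          
                                                          
                                                          
                                                          
                                                          
                                                          
                                                          
                                                          
                                                          
                                                          
                                                          
                                                          
                                                          
                                                          
                                                          
                                                          
                                                          
                                                          
                                                          


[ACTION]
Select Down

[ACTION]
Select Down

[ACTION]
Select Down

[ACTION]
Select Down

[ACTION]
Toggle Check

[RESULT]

>[x] repo/                                                
                                                          
                                                          
                                                          
                                                          
                                                          
                                                          
                                                          
                                                          
                                                          
                                                          
                                                          
                                                          
                                                          
                                                          
                                                          
                                                          
                                                          
                                                          
                                                          


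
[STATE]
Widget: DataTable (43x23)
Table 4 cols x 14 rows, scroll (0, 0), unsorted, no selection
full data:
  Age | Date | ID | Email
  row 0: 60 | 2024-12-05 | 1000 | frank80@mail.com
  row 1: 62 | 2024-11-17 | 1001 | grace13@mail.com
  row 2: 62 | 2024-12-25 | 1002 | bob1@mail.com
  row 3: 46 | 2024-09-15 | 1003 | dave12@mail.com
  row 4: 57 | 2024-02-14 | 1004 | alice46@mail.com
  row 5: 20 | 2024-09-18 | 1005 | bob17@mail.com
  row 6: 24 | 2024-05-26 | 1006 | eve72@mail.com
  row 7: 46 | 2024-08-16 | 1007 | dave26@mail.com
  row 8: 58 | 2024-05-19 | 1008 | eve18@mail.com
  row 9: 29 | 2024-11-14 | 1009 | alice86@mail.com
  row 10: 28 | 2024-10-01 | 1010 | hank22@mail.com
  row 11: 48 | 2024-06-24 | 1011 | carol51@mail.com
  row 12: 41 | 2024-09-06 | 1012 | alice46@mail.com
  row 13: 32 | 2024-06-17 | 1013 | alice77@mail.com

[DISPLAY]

Age│Date      │ID  │Email                  
───┼──────────┼────┼────────────────       
60 │2024-12-05│1000│frank80@mail.com       
62 │2024-11-17│1001│grace13@mail.com       
62 │2024-12-25│1002│bob1@mail.com          
46 │2024-09-15│1003│dave12@mail.com        
57 │2024-02-14│1004│alice46@mail.com       
20 │2024-09-18│1005│bob17@mail.com         
24 │2024-05-26│1006│eve72@mail.com         
46 │2024-08-16│1007│dave26@mail.com        
58 │2024-05-19│1008│eve18@mail.com         
29 │2024-11-14│1009│alice86@mail.com       
28 │2024-10-01│1010│hank22@mail.com        
48 │2024-06-24│1011│carol51@mail.com       
41 │2024-09-06│1012│alice46@mail.com       
32 │2024-06-17│1013│alice77@mail.com       
                                           
                                           
                                           
                                           
                                           
                                           
                                           


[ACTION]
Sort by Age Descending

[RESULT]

Ag▼│Date      │ID  │Email                  
───┼──────────┼────┼────────────────       
62 │2024-11-17│1001│grace13@mail.com       
62 │2024-12-25│1002│bob1@mail.com          
60 │2024-12-05│1000│frank80@mail.com       
58 │2024-05-19│1008│eve18@mail.com         
57 │2024-02-14│1004│alice46@mail.com       
48 │2024-06-24│1011│carol51@mail.com       
46 │2024-09-15│1003│dave12@mail.com        
46 │2024-08-16│1007│dave26@mail.com        
41 │2024-09-06│1012│alice46@mail.com       
32 │2024-06-17│1013│alice77@mail.com       
29 │2024-11-14│1009│alice86@mail.com       
28 │2024-10-01│1010│hank22@mail.com        
24 │2024-05-26│1006│eve72@mail.com         
20 │2024-09-18│1005│bob17@mail.com         
                                           
                                           
                                           
                                           
                                           
                                           
                                           


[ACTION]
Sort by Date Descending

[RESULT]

Age│Date     ▼│ID  │Email                  
───┼──────────┼────┼────────────────       
62 │2024-12-25│1002│bob1@mail.com          
60 │2024-12-05│1000│frank80@mail.com       
62 │2024-11-17│1001│grace13@mail.com       
29 │2024-11-14│1009│alice86@mail.com       
28 │2024-10-01│1010│hank22@mail.com        
20 │2024-09-18│1005│bob17@mail.com         
46 │2024-09-15│1003│dave12@mail.com        
41 │2024-09-06│1012│alice46@mail.com       
46 │2024-08-16│1007│dave26@mail.com        
48 │2024-06-24│1011│carol51@mail.com       
32 │2024-06-17│1013│alice77@mail.com       
24 │2024-05-26│1006│eve72@mail.com         
58 │2024-05-19│1008│eve18@mail.com         
57 │2024-02-14│1004│alice46@mail.com       
                                           
                                           
                                           
                                           
                                           
                                           
                                           


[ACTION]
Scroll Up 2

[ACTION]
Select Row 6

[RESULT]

Age│Date     ▼│ID  │Email                  
───┼──────────┼────┼────────────────       
62 │2024-12-25│1002│bob1@mail.com          
60 │2024-12-05│1000│frank80@mail.com       
62 │2024-11-17│1001│grace13@mail.com       
29 │2024-11-14│1009│alice86@mail.com       
28 │2024-10-01│1010│hank22@mail.com        
20 │2024-09-18│1005│bob17@mail.com         
>6 │2024-09-15│1003│dave12@mail.com        
41 │2024-09-06│1012│alice46@mail.com       
46 │2024-08-16│1007│dave26@mail.com        
48 │2024-06-24│1011│carol51@mail.com       
32 │2024-06-17│1013│alice77@mail.com       
24 │2024-05-26│1006│eve72@mail.com         
58 │2024-05-19│1008│eve18@mail.com         
57 │2024-02-14│1004│alice46@mail.com       
                                           
                                           
                                           
                                           
                                           
                                           
                                           


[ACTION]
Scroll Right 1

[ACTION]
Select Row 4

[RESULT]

Age│Date     ▼│ID  │Email                  
───┼──────────┼────┼────────────────       
62 │2024-12-25│1002│bob1@mail.com          
60 │2024-12-05│1000│frank80@mail.com       
62 │2024-11-17│1001│grace13@mail.com       
29 │2024-11-14│1009│alice86@mail.com       
>8 │2024-10-01│1010│hank22@mail.com        
20 │2024-09-18│1005│bob17@mail.com         
46 │2024-09-15│1003│dave12@mail.com        
41 │2024-09-06│1012│alice46@mail.com       
46 │2024-08-16│1007│dave26@mail.com        
48 │2024-06-24│1011│carol51@mail.com       
32 │2024-06-17│1013│alice77@mail.com       
24 │2024-05-26│1006│eve72@mail.com         
58 │2024-05-19│1008│eve18@mail.com         
57 │2024-02-14│1004│alice46@mail.com       
                                           
                                           
                                           
                                           
                                           
                                           
                                           


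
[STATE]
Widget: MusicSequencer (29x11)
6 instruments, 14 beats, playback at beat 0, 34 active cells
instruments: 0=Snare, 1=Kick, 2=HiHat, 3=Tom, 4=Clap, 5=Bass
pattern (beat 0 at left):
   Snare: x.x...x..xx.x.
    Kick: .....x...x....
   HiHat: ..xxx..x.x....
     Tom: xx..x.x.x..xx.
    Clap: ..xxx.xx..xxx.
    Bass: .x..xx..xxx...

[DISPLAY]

      ▼1234567890123         
 Snare█·█···█··██·█·         
  Kick·····█···█····         
 HiHat··███··█·█····         
   Tom██··█·█·█··██·         
  Clap··███·██··███·         
  Bass·█··██··███···         
                             
                             
                             
                             


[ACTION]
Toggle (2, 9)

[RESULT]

      ▼1234567890123         
 Snare█·█···█··██·█·         
  Kick·····█···█····         
 HiHat··███··█······         
   Tom██··█·█·█··██·         
  Clap··███·██··███·         
  Bass·█··██··███···         
                             
                             
                             
                             


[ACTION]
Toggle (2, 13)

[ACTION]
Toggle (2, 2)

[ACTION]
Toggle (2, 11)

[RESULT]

      ▼1234567890123         
 Snare█·█···█··██·█·         
  Kick·····█···█····         
 HiHat···██··█···█·█         
   Tom██··█·█·█··██·         
  Clap··███·██··███·         
  Bass·█··██··███···         
                             
                             
                             
                             


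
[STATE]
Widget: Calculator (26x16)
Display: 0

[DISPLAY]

                         0
┌───┬───┬───┬───┐         
│ 7 │ 8 │ 9 │ ÷ │         
├───┼───┼───┼───┤         
│ 4 │ 5 │ 6 │ × │         
├───┼───┼───┼───┤         
│ 1 │ 2 │ 3 │ - │         
├───┼───┼───┼───┤         
│ 0 │ . │ = │ + │         
├───┼───┼───┼───┤         
│ C │ MC│ MR│ M+│         
└───┴───┴───┴───┘         
                          
                          
                          
                          


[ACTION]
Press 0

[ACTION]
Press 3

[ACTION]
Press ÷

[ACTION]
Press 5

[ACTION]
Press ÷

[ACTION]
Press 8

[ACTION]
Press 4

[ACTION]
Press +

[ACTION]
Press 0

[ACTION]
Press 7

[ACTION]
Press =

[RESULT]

               7.007142857
┌───┬───┬───┬───┐         
│ 7 │ 8 │ 9 │ ÷ │         
├───┼───┼───┼───┤         
│ 4 │ 5 │ 6 │ × │         
├───┼───┼───┼───┤         
│ 1 │ 2 │ 3 │ - │         
├───┼───┼───┼───┤         
│ 0 │ . │ = │ + │         
├───┼───┼───┼───┤         
│ C │ MC│ MR│ M+│         
└───┴───┴───┴───┘         
                          
                          
                          
                          


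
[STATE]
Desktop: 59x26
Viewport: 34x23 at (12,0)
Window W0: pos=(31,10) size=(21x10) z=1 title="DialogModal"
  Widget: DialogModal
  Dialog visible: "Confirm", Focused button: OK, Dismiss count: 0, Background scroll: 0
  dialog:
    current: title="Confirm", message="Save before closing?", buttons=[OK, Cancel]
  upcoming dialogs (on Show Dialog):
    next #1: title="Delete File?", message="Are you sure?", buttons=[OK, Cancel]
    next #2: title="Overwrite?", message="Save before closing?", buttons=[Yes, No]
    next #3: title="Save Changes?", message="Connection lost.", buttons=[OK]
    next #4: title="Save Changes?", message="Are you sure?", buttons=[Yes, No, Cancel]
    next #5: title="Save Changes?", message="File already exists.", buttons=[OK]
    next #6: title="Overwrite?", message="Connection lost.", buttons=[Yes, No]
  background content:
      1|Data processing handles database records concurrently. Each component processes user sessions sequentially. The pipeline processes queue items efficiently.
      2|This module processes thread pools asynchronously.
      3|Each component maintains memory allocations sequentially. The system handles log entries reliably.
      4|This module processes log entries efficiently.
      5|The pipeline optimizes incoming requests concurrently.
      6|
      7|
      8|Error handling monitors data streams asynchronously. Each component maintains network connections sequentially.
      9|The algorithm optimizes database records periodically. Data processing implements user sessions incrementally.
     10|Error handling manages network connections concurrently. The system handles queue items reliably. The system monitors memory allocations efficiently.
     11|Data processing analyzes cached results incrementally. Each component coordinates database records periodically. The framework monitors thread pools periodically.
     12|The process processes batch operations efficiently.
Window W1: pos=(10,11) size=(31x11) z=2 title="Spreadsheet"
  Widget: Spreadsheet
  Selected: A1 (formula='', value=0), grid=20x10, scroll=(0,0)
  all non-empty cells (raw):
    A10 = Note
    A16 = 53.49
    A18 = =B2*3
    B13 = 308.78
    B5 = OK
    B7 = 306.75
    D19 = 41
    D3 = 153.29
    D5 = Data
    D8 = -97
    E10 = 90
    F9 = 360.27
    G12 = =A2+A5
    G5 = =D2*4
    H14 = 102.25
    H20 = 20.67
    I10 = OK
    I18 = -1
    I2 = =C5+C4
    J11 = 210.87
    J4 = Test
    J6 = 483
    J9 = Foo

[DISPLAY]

                                  
                                  
                                  
                                  
                                  
                                  
                                  
                                  
                                  
                                  
                   ┏━━━━━━━━━━━━━━
━━━━━━━━━━━━━━━━━━━━━━━━━━━━┓dal  
Spreadsheet                 ┃─────
────────────────────────────┨─────
1:                          ┃firm 
      A       B       C     ┃efore
----------------------------┃Cance
 1      [0]       0       0 ┃─────
 2        0       0       0 ┃     
 3        0       0       0 ┃━━━━━
 4        0       0       0 ┃     
━━━━━━━━━━━━━━━━━━━━━━━━━━━━┛     
                                  


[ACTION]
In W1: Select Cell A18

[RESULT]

                                  
                                  
                                  
                                  
                                  
                                  
                                  
                                  
                                  
                                  
                   ┏━━━━━━━━━━━━━━
━━━━━━━━━━━━━━━━━━━━━━━━━━━━┓dal  
Spreadsheet                 ┃─────
────────────────────────────┨─────
18: =B2*3                   ┃firm 
      A       B       C     ┃efore
----------------------------┃Cance
 1        0       0       0 ┃─────
 2        0       0       0 ┃     
 3        0       0       0 ┃━━━━━
 4        0       0       0 ┃     
━━━━━━━━━━━━━━━━━━━━━━━━━━━━┛     
                                  


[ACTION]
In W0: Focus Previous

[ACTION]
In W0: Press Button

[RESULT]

                                  
                                  
                                  
                                  
                                  
                                  
                                  
                                  
                                  
                                  
                   ┏━━━━━━━━━━━━━━
━━━━━━━━━━━━━━━━━━━━━━━━━━━━┓dal  
Spreadsheet                 ┃─────
────────────────────────────┨essin
18: =B2*3                   ┃le pr
      A       B       C     ┃onent
----------------------------┃le pr
 1        0       0       0 ┃ine o
 2        0       0       0 ┃     
 3        0       0       0 ┃━━━━━
 4        0       0       0 ┃     
━━━━━━━━━━━━━━━━━━━━━━━━━━━━┛     
                                  


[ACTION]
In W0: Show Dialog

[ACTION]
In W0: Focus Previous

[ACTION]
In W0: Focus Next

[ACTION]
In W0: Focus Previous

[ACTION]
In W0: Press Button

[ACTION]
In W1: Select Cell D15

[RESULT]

                                  
                                  
                                  
                                  
                                  
                                  
                                  
                                  
                                  
                                  
                   ┏━━━━━━━━━━━━━━
━━━━━━━━━━━━━━━━━━━━━━━━━━━━┓dal  
Spreadsheet                 ┃─────
────────────────────────────┨essin
15:                         ┃le pr
      A       B       C     ┃onent
----------------------------┃le pr
 1        0       0       0 ┃ine o
 2        0       0       0 ┃     
 3        0       0       0 ┃━━━━━
 4        0       0       0 ┃     
━━━━━━━━━━━━━━━━━━━━━━━━━━━━┛     
                                  


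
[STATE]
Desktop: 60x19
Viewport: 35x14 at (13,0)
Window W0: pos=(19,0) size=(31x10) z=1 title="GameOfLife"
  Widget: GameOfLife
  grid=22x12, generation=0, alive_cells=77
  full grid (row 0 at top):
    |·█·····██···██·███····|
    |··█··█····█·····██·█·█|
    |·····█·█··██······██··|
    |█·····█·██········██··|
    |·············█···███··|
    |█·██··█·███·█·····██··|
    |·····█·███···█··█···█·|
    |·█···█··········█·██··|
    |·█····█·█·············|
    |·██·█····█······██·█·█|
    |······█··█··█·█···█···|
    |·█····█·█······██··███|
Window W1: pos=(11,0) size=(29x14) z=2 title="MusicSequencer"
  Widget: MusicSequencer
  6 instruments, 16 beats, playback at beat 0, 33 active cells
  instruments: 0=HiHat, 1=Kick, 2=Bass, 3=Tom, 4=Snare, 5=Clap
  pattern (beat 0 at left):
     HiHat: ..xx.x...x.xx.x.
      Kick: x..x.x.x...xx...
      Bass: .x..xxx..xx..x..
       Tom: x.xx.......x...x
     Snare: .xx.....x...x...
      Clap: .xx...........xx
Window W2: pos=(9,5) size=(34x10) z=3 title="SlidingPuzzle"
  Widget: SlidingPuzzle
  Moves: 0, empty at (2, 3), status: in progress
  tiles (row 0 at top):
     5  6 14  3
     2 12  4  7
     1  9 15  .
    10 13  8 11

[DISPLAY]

━━━━━━━━━━━━━━━━━━━━━━━━━━┓━━━━━━━━
MusicSequencer            ┃        
──────────────────────────┨────────
     ▼123456789012345     ┃        
HiHat··██·█···█·██·█·     ┃··      
━━━━━━━━━━━━━━━━━━━━━━━━━━━━━┓     
idingPuzzle                  ┃     
─────────────────────────────┨     
──┬────┬────┬────┐           ┃     
5 │  6 │ 14 │  3 │           ┃━━━━━
──┼────┼────┼────┤           ┃     
2 │ 12 │  4 │  7 │           ┃     
──┼────┼────┼────┤           ┃     
1 │  9 │ 15 │    │           ┃     


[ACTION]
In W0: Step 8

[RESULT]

━━━━━━━━━━━━━━━━━━━━━━━━━━┓━━━━━━━━
MusicSequencer            ┃        
──────────────────────────┨────────
     ▼123456789012345     ┃        
HiHat··██·█···█·██·█·     ┃██      
━━━━━━━━━━━━━━━━━━━━━━━━━━━━━┓     
idingPuzzle                  ┃     
─────────────────────────────┨     
──┬────┬────┬────┐           ┃     
5 │  6 │ 14 │  3 │           ┃━━━━━
──┼────┼────┼────┤           ┃     
2 │ 12 │  4 │  7 │           ┃     
──┼────┼────┼────┤           ┃     
1 │  9 │ 15 │    │           ┃     


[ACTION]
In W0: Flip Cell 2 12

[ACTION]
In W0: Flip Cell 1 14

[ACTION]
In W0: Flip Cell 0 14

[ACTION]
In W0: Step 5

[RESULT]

━━━━━━━━━━━━━━━━━━━━━━━━━━┓━━━━━━━━
MusicSequencer            ┃        
──────────────────────────┨────────
     ▼123456789012345     ┃        
HiHat··██·█···█·██·█·     ┃··      
━━━━━━━━━━━━━━━━━━━━━━━━━━━━━┓     
idingPuzzle                  ┃     
─────────────────────────────┨     
──┬────┬────┬────┐           ┃     
5 │  6 │ 14 │  3 │           ┃━━━━━
──┼────┼────┼────┤           ┃     
2 │ 12 │  4 │  7 │           ┃     
──┼────┼────┼────┤           ┃     
1 │  9 │ 15 │    │           ┃     


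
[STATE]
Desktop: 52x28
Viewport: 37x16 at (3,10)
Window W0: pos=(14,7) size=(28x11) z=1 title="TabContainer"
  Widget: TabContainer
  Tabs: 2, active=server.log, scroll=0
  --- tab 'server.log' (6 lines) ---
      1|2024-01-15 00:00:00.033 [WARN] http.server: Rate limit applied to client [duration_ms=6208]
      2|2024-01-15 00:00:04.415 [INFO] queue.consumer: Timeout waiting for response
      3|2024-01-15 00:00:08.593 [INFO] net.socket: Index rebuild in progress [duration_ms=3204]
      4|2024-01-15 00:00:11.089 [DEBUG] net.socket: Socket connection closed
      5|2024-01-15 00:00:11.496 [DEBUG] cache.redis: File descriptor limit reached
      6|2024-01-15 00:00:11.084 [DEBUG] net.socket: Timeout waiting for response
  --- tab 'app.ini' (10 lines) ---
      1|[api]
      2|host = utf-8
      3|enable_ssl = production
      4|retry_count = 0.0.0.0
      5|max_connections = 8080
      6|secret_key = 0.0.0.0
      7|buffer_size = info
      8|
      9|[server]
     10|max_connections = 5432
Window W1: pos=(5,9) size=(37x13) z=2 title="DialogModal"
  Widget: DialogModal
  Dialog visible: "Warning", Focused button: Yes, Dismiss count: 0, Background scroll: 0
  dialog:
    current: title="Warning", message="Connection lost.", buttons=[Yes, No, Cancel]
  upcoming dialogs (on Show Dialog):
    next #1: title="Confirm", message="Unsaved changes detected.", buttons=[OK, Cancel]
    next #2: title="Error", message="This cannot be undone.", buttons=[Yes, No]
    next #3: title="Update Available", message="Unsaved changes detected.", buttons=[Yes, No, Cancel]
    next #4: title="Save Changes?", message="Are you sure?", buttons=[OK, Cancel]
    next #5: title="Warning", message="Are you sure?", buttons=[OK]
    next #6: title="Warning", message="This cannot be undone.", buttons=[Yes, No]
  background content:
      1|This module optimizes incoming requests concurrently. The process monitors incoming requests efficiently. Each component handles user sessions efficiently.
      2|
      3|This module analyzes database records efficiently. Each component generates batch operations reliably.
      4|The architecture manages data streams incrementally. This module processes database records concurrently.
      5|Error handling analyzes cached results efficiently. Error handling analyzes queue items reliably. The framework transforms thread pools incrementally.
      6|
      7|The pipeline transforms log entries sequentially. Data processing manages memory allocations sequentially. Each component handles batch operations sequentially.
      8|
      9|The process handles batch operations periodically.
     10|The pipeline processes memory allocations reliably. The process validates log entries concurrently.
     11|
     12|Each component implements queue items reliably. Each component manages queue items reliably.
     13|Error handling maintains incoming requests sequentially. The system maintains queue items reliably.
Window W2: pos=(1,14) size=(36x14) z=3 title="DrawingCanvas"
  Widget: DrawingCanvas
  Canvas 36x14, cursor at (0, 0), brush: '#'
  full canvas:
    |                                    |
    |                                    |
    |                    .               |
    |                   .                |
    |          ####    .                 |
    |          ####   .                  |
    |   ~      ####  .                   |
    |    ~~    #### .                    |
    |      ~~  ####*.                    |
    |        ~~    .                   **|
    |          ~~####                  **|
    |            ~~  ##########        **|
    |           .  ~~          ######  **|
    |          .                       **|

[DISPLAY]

  ┃ DialogModal                      
  ┠──────────────────────────────────
  ┃This module optimizes incoming req
  ┃                                  
━━━━━━━━━━━━━━━━━━━━━━━━━━━━━━━━━┓eco
DrawingCanvas                    ┃tre
─────────────────────────────────┨res
                                 ┃   
                                 ┃rie
                   .             ┃   
                  .              ┃tio
         ####    .               ┃━━━
         ####   .                ┃   
  ~      ####  .                 ┃   
   ~~    #### .                  ┃   
     ~~  ####*.                  ┃   


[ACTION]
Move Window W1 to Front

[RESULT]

  ┃ DialogModal                      
  ┠──────────────────────────────────
  ┃This module optimizes incoming req
  ┃                                  
━━┃This m┌─────────────────────┐ reco
Dr┃The ar│       Warning       │ stre
──┃Error │   Connection lost.  │d res
  ┃      │ [Yes]  No   Cancel  │     
  ┃The pi└─────────────────────┘ntrie
  ┃                                  
  ┃The process handles batch operatio
  ┗━━━━━━━━━━━━━━━━━━━━━━━━━━━━━━━━━━
         ####   .                ┃   
  ~      ####  .                 ┃   
   ~~    #### .                  ┃   
     ~~  ####*.                  ┃   


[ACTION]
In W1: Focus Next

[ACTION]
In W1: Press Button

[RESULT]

  ┃ DialogModal                      
  ┠──────────────────────────────────
  ┃This module optimizes incoming req
  ┃                                  
━━┃This module analyzes database reco
Dr┃The architecture manages data stre
──┃Error handling analyzes cached res
  ┃                                  
  ┃The pipeline transforms log entrie
  ┃                                  
  ┃The process handles batch operatio
  ┗━━━━━━━━━━━━━━━━━━━━━━━━━━━━━━━━━━
         ####   .                ┃   
  ~      ####  .                 ┃   
   ~~    #### .                  ┃   
     ~~  ####*.                  ┃   


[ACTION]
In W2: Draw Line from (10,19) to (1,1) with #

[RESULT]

  ┃ DialogModal                      
  ┠──────────────────────────────────
  ┃This module optimizes incoming req
  ┃                                  
━━┃This module analyzes database reco
Dr┃The architecture manages data stre
──┃Error handling analyzes cached res
  ┃                                  
# ┃The pipeline transforms log entrie
 #┃                                  
  ┃The process handles batch operatio
  ┗━━━━━━━━━━━━━━━━━━━━━━━━━━━━━━━━━━
       ######   .                ┃   
  ~      ####  .                 ┃   
   ~~    #### .                  ┃   
     ~~  ######                  ┃   


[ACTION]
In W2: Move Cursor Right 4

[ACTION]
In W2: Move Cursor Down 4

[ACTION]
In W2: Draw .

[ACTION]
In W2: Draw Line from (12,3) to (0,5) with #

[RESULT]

  ┃ DialogModal                      
  ┠──────────────────────────────────
  ┃This module optimizes incoming req
  ┃                                  
━━┃This module analyzes database reco
Dr┃The architecture manages data stre
──┃Error handling analyzes cached res
  ┃                                  
# ┃The pipeline transforms log entrie
 #┃                                  
  ┃The process handles batch operatio
  ┗━━━━━━━━━━━━━━━━━━━━━━━━━━━━━━━━━━
   #   ######   .                ┃   
  ~#     ####  .                 ┃   
   #~    #### .                  ┃   
   # ~~  ######                  ┃   
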